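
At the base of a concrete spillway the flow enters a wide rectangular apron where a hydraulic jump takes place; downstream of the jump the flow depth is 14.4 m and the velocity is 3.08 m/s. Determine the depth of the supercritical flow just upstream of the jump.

y₁ = 1.73 m

Fr₂ = V₂/√(g·y₂) = 3.08/√(9.81×14.4) = 0.259.
The Bélanger relation is symmetric: y₁/y₂ = ½[√(1 + 8Fr₂²) − 1] = ½[√1.537 − 1] = 0.120.
y₁ = 0.120 × 14.4 = 1.73 m.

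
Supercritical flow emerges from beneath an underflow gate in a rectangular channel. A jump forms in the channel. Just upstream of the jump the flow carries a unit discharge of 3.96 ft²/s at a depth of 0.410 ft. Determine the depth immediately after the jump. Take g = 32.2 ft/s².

y₂ = 1.35 ft

V₁ = q/y₁ = 3.96/0.410 = 9.66 ft/s. Fr₁ = V₁/√(g·y₁) = 9.66/√(32.2×0.410) = 2.66.
Sequent-depth ratio: y₂/y₁ = ½[√(1 + 8Fr₁²) − 1] = ½[√57.53 − 1] = 3.29.
y₂ = 3.29 × 0.410 = 1.35 ft.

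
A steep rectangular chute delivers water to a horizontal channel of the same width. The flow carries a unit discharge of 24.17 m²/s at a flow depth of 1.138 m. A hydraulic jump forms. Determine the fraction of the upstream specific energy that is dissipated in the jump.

ΔE/E₁ = 0.586 (58.6%)

V₁ = q/y₁ = 24.17/1.138 = 21.24 m/s. Fr₁ = V₁/√(g·y₁) = 21.24/√(9.81×1.138) = 6.357.
By Bélanger, y₂/y₁ = ½[√(1 + 8Fr₁²) − 1] = ½[√324.26 − 1] = 8.504.
y₂ = 8.504 × 1.138 = 9.677 m.
E₁ = y₁ + V₁²/2g = 24.13 m. ΔE = (y₂ − y₁)³/(4y₁y₂) = 14.13 m. ΔE/E₁ = 14.13/24.13 = 0.586.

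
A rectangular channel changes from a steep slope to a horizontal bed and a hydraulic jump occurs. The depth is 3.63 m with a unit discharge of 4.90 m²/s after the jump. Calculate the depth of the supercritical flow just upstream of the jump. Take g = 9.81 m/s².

V₂ = q/y₂ = 4.90/3.63 = 1.35 m/s; Fr₂ = V₂/√(g·y₂) = 0.226.
Since the conjugate-depth ratio holds either way, y₁/y₂ = ½[√(1 + 8Fr₂²) − 1] = ½[√1.409 − 1] = 0.0936.
y₁ = 0.0936 × 3.63 = 0.340 m.

y₁ = 0.340 m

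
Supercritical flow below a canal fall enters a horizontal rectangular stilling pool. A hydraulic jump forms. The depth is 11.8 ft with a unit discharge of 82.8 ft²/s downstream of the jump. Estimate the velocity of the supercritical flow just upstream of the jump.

V₂ = q/y₂ = 82.8/11.8 = 7.02 ft/s; Fr₂ = V₂/√(g·y₂) = 0.360.
The Bélanger relation is symmetric: y₁/y₂ = ½[√(1 + 8Fr₂²) − 1] = ½[√2.037 − 1] = 0.214.
y₁ = 0.214 × 11.8 = 2.52 ft.
V₁ = q/y₁ = 82.8/2.52 = 32.9 ft/s.

V₁ = 32.9 ft/s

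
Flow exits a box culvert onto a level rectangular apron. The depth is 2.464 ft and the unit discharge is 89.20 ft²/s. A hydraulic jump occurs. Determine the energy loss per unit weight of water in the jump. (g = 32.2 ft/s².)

ΔE = 9.097 ft

V₁ = q/y₁ = 89.20/2.464 = 36.20 ft/s. Fr₁ = V₁/√(g·y₁) = 36.20/√(32.2×2.464) = 4.064.
By Bélanger, y₂/y₁ = ½[√(1 + 8Fr₁²) − 1] = ½[√133.14 − 1] = 5.269.
y₂ = 5.269 × 2.464 = 12.98 ft.
V₂ = q/y₂ = 89.20/12.98 = 6.870 ft/s. E₁ = y₁ + V₁²/2g = 22.81 ft; E₂ = y₂ + V₂²/2g = 13.72 ft. ΔE = E₁ − E₂ = 9.097 ft.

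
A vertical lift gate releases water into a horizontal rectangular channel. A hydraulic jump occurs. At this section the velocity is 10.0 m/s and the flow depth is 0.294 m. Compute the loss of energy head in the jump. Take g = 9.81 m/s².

Fr₁ = V₁/√(g·y₁) = 10.0/√(9.81×0.294) = 5.89.
Bélanger equation: y₂/y₁ = ½[√(1 + 8Fr₁²) − 1] = ½[√278.4 − 1] = 7.84.
y₂ = 7.84 × 0.294 = 2.31 m.
q = V₁·y₁ = 10.0 × 0.294 = 2.94 m²/s. V₂ = q/y₂ = 2.94/2.31 = 1.28 m/s. E₁ = y₁ + V₁²/2g = 5.39 m; E₂ = y₂ + V₂²/2g = 2.39 m. ΔE = E₁ − E₂ = 3.00 m.

ΔE = 3.00 m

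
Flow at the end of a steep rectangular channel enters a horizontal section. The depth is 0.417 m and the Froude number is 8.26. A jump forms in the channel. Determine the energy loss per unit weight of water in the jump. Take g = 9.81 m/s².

Fr₁ = 8.26 (given).
Bélanger equation: y₂/y₁ = ½[√(1 + 8Fr₁²) − 1] = ½[√546.8 − 1] = 11.2.
y₂ = 11.2 × 0.417 = 4.67 m.
Head loss: ΔE = (y₂ − y₁)³/(4y₁y₂) = (4.67 − 0.417)³/(4×0.417×4.67) = 76.8/7.78 = 9.86 m.

ΔE = 9.86 m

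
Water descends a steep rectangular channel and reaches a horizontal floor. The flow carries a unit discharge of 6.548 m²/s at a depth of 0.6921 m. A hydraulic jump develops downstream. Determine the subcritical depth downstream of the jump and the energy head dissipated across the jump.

V₁ = q/y₁ = 6.548/0.6921 = 9.461 m/s. Fr₁ = V₁/√(g·y₁) = 9.461/√(9.81×0.6921) = 3.631.
Sequent-depth ratio: y₂/y₁ = ½[√(1 + 8Fr₁²) − 1] = ½[√106.47 − 1] = 4.659.
y₂ = 4.659 × 0.6921 = 3.225 m.
Head loss: ΔE = (y₂ − y₁)³/(4y₁y₂) = (3.225 − 0.6921)³/(4×0.6921×3.225) = 16.24/8.927 = 1.820 m.

y₂ = 3.225 m; ΔE = 1.820 m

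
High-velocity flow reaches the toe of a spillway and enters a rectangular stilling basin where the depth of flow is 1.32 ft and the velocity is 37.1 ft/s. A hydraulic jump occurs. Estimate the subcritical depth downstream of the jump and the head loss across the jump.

y₂ = 9.98 ft; ΔE = 12.3 ft

Fr₁ = V₁/√(g·y₁) = 37.1/√(32.2×1.32) = 5.69.
From the momentum equation for a rectangular channel, y₂/y₁ = ½[√(1 + 8Fr₁²) − 1] = ½[√260.1 − 1] = 7.56.
y₂ = 7.56 × 1.32 = 9.98 ft.
Head loss: ΔE = (y₂ − y₁)³/(4y₁y₂) = (9.98 − 1.32)³/(4×1.32×9.98) = 650/52.7 = 12.3 ft.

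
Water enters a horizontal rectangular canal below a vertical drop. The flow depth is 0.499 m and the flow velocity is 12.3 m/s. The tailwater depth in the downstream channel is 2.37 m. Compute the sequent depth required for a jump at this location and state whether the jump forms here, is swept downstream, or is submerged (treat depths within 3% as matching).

y₂ = 3.68 m; the jump is swept downstream

Fr₁ = V₁/√(g·y₁) = 12.3/√(9.81×0.499) = 5.56.
Sequent-depth ratio: y₂/y₁ = ½[√(1 + 8Fr₁²) − 1] = ½[√248.2 − 1] = 7.38.
y₂ = 7.38 × 0.499 = 3.68 m.
Tailwater y_tw = 2.37 m: y_tw < y₂, so the jump is swept downstream.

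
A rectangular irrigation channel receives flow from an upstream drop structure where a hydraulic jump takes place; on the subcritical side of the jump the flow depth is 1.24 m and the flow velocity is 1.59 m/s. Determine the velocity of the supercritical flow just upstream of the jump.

V₁ = 5.03 m/s

Fr₂ = V₂/√(g·y₂) = 1.59/√(9.81×1.24) = 0.456.
The Bélanger relation is symmetric: y₁/y₂ = ½[√(1 + 8Fr₂²) − 1] = ½[√2.663 − 1] = 0.316.
y₁ = 0.316 × 1.24 = 0.392 m.
V₁ = q/y₁ = 1.97/0.392 = 5.03 m/s.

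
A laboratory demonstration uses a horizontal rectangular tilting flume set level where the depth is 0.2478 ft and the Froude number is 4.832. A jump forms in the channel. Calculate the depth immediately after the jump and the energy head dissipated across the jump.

y₂ = 1.574 ft; ΔE = 1.495 ft

Fr₁ = 4.832 (given).
By Bélanger, y₂/y₁ = ½[√(1 + 8Fr₁²) − 1] = ½[√187.79 − 1] = 6.352.
y₂ = 6.352 × 0.2478 = 1.574 ft.
Head loss: ΔE = (y₂ − y₁)³/(4y₁y₂) = (1.574 − 0.2478)³/(4×0.2478×1.574) = 2.332/1.560 = 1.495 ft.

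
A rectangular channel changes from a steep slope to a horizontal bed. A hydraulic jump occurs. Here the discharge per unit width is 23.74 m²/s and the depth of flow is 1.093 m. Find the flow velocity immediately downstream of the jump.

V₂ = 2.442 m/s

V₁ = q/y₁ = 23.74/1.093 = 21.72 m/s. Fr₁ = V₁/√(g·y₁) = 21.72/√(9.81×1.093) = 6.633.
By Bélanger, y₂/y₁ = ½[√(1 + 8Fr₁²) − 1] = ½[√352.98 − 1] = 8.894.
y₂ = 8.894 × 1.093 = 9.721 m.
V₂ = q/y₂ = 23.74/9.721 = 2.442 m/s.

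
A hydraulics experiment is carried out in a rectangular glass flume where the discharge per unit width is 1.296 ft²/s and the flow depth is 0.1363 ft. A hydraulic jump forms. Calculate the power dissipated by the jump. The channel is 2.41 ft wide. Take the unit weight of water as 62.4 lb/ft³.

P = 0.2449 hp

V₁ = q/y₁ = 1.296/0.1363 = 9.508 ft/s. Fr₁ = V₁/√(g·y₁) = 9.508/√(32.2×0.1363) = 4.539.
From the momentum equation for a rectangular channel, y₂/y₁ = ½[√(1 + 8Fr₁²) − 1] = ½[√165.80 − 1] = 5.938.
y₂ = 5.938 × 0.1363 = 0.8094 ft.
V₂ = q/y₂ = 1.296/0.8094 = 1.601 ft/s. E₁ = y₁ + V₁²/2g = 1.540 ft; E₂ = y₂ + V₂²/2g = 0.8492 ft. ΔE = E₁ − E₂ = 0.6910 ft.
Q = q·b = 1.296 × 2.41 = 3.123 cfs. P = γ·Q·ΔE/550 = 62.4 × 3.123 × 0.6910 / 550 = 0.2449 hp.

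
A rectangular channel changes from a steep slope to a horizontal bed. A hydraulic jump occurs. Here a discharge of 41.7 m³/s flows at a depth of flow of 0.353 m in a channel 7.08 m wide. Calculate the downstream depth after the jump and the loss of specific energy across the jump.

y₂ = 4.30 m; ΔE = 10.1 m

q = Q/b = 41.7/7.08 = 5.89 m²/s; V₁ = q/y₁ = 16.7 m/s. Fr₁ = V₁/√(g·y₁) = 8.97.
Bélanger equation: y₂/y₁ = ½[√(1 + 8Fr₁²) − 1] = ½[√644.1 − 1] = 12.2.
y₂ = 12.2 × 0.353 = 4.30 m.
V₂ = q/y₂ = 5.89/4.30 = 1.37 m/s. E₁ = y₁ + V₁²/2g = 14.5 m; E₂ = y₂ + V₂²/2g = 4.40 m. ΔE = E₁ − E₂ = 10.1 m.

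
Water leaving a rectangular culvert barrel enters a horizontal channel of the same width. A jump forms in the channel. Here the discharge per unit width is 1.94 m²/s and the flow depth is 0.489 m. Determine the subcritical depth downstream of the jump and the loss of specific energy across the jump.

y₂ = 1.03 m; ΔE = 0.0792 m

V₁ = q/y₁ = 1.94/0.489 = 3.97 m/s. Fr₁ = V₁/√(g·y₁) = 3.97/√(9.81×0.489) = 1.81.
By Bélanger, y₂/y₁ = ½[√(1 + 8Fr₁²) − 1] = ½[√27.25 − 1] = 2.11.
y₂ = 2.11 × 0.489 = 1.03 m.
V₂ = q/y₂ = 1.94/1.03 = 1.88 m/s. E₁ = y₁ + V₁²/2g = 1.29 m; E₂ = y₂ + V₂²/2g = 1.21 m. ΔE = E₁ − E₂ = 0.0792 m.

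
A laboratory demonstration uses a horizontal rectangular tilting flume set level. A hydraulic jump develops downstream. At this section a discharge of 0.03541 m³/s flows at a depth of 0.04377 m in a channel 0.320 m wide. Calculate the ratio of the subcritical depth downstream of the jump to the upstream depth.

q = Q/b = 0.03541/0.320 = 0.1107 m²/s; V₁ = q/y₁ = 2.528 m/s. Fr₁ = V₁/√(g·y₁) = 3.858.
Conjugate-depth relation: y₂/y₁ = ½[√(1 + 8Fr₁²) − 1] = ½[√120.08 − 1] = 4.979.

y₂/y₁ = 4.979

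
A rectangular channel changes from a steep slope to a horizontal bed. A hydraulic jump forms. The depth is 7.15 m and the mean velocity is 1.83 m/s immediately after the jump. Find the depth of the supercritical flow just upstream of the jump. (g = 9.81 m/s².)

y₁ = 0.628 m

Fr₂ = V₂/√(g·y₂) = 1.83/√(9.81×7.15) = 0.219.
Since the conjugate-depth ratio holds either way, y₁/y₂ = ½[√(1 + 8Fr₂²) − 1] = ½[√1.382 − 1] = 0.0878.
y₁ = 0.0878 × 7.15 = 0.628 m.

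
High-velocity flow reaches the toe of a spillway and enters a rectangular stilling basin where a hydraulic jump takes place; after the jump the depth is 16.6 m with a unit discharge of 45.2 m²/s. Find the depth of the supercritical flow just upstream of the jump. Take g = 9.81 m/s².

y₁ = 1.39 m

V₂ = q/y₂ = 45.2/16.6 = 2.72 m/s; Fr₂ = V₂/√(g·y₂) = 0.213.
From the momentum equation (using Fr₂), y₁/y₂ = ½[√(1 + 8Fr₂²) − 1] = ½[√1.364 − 1] = 0.0840.
y₁ = 0.0840 × 16.6 = 1.39 m.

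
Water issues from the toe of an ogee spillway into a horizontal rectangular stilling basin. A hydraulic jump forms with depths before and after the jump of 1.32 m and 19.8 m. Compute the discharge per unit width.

For a rectangular channel the momentum equation gives q² = ½·g·y₁·y₂·(y₁ + y₂) = ½×9.81×1.32×19.8×21.1 = 2708.
q = √2708 = 52.0 m²/s.

q = 52.0 m²/s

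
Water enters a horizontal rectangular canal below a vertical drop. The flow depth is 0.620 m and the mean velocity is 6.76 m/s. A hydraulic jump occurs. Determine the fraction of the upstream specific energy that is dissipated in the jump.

ΔE/E₁ = 0.215 (21.5%)

Fr₁ = V₁/√(g·y₁) = 6.76/√(9.81×0.620) = 2.74.
By Bélanger, y₂/y₁ = ½[√(1 + 8Fr₁²) − 1] = ½[√61.11 − 1] = 3.41.
y₂ = 3.41 × 0.620 = 2.11 m.
E₁ = y₁ + V₁²/2g = 2.95 m. ΔE = (y₂ − y₁)³/(4y₁y₂) = 0.635 m. ΔE/E₁ = 0.635/2.95 = 0.215.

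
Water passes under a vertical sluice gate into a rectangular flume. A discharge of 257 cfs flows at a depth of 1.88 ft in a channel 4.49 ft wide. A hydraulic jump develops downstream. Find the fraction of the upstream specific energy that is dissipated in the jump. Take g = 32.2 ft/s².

ΔE/E₁ = 0.381 (38.1%)

q = Q/b = 257/4.49 = 57.2 ft²/s; V₁ = q/y₁ = 30.4 ft/s. Fr₁ = V₁/√(g·y₁) = 3.91.
Sequent-depth ratio: y₂/y₁ = ½[√(1 + 8Fr₁²) − 1] = ½[√123.5 − 1] = 5.06.
y₂ = 5.06 × 1.88 = 9.51 ft.
E₁ = y₁ + V₁²/2g = 16.3 ft. ΔE = (y₂ − y₁)³/(4y₁y₂) = 6.20 ft. ΔE/E₁ = 6.20/16.3 = 0.381.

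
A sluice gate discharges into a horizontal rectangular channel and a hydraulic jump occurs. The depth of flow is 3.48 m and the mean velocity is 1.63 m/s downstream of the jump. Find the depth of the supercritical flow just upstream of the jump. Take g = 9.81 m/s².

y₁ = 0.476 m

Fr₂ = V₂/√(g·y₂) = 1.63/√(9.81×3.48) = 0.279.
The Bélanger relation is symmetric: y₁/y₂ = ½[√(1 + 8Fr₂²) − 1] = ½[√1.623 − 1] = 0.137.
y₁ = 0.137 × 3.48 = 0.476 m.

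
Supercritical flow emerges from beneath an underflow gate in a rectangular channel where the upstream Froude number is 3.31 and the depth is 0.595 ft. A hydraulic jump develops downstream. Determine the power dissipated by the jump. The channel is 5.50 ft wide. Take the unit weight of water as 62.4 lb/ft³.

P = 6.28 hp

Fr₁ = 3.31 (given).
From the momentum equation for a rectangular channel, y₂/y₁ = ½[√(1 + 8Fr₁²) − 1] = ½[√88.65 − 1] = 4.21.
y₂ = 4.21 × 0.595 = 2.50 ft.
Head loss: ΔE = (y₂ − y₁)³/(4y₁y₂) = (2.50 − 0.595)³/(4×0.595×2.50) = 6.95/5.96 = 1.17 ft.
V₁ = Fr₁·√(g·y₁) = 3.31×√(32.2×0.595) = 14.5 ft/s; q = V₁·y₁ = 8.62 ft²/s. Q = q·b = 8.62 × 5.50 = 47.4 cfs. P = γ·Q·ΔE/550 = 62.4 × 47.4 × 1.17 / 550 = 6.28 hp.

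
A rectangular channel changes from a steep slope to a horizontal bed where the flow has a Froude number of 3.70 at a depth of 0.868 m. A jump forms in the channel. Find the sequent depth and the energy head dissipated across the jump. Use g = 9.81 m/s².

y₂ = 4.13 m; ΔE = 2.42 m

Fr₁ = 3.70 (given).
Sequent-depth ratio: y₂/y₁ = ½[√(1 + 8Fr₁²) − 1] = ½[√110.5 − 1] = 4.76.
y₂ = 4.76 × 0.868 = 4.13 m.
Head loss: ΔE = (y₂ − y₁)³/(4y₁y₂) = (4.13 − 0.868)³/(4×0.868×4.13) = 34.7/14.3 = 2.42 m.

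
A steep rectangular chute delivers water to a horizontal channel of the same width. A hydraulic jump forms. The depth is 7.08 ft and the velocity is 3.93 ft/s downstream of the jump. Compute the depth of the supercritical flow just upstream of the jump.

y₁ = 0.856 ft

Fr₂ = V₂/√(g·y₂) = 3.93/√(32.2×7.08) = 0.260.
Applying the sequent-depth relation in reverse, y₁/y₂ = ½[√(1 + 8Fr₂²) − 1] = ½[√1.542 − 1] = 0.121.
y₁ = 0.121 × 7.08 = 0.856 ft.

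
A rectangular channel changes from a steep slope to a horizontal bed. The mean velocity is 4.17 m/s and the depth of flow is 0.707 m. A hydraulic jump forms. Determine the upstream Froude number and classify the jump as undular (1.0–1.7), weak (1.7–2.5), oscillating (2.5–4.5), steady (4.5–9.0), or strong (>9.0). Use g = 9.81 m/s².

Fr₁ = 1.58; undular jump

Fr₁ = V₁/√(g·y₁) = 4.17/√(9.81×0.707) = 1.58.
Fr₁ = 1.58 lies in the undular range.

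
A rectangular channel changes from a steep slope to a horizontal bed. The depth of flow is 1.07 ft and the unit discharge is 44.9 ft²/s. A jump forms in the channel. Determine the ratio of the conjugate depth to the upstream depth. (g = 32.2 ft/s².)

y₂/y₁ = 9.62

V₁ = q/y₁ = 44.9/1.07 = 42.0 ft/s. Fr₁ = V₁/√(g·y₁) = 42.0/√(32.2×1.07) = 7.15.
Conjugate-depth relation: y₂/y₁ = ½[√(1 + 8Fr₁²) − 1] = ½[√409.9 − 1] = 9.62.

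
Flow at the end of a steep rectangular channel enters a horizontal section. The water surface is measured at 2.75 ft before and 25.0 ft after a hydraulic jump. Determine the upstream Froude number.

Fr₁ = 6.77

For a rectangular channel the momentum equation gives q² = ½·g·y₁·y₂·(y₁ + y₂) = ½×32.2×2.75×25.0×27.8 = 30716.
q = √30716 = 175 ft²/s.
V₁ = q/y₁ = 63.7 ft/s; Fr₁ = V₁/√(g·y₁) = 6.77.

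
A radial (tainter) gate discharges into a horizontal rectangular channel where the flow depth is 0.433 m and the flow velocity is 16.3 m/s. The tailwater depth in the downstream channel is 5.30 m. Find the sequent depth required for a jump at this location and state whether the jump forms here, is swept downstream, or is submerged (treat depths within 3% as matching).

Fr₁ = V₁/√(g·y₁) = 16.3/√(9.81×0.433) = 7.91.
From the momentum equation for a rectangular channel, y₂/y₁ = ½[√(1 + 8Fr₁²) − 1] = ½[√501.4 − 1] = 10.7.
y₂ = 10.7 × 0.433 = 4.63 m.
Tailwater y_tw = 5.30 m: y_tw > y₂, so the jump is submerged.

y₂ = 4.63 m; the jump is submerged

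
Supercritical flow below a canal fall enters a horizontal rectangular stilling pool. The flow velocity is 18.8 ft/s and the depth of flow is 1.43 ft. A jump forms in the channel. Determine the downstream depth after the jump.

Fr₁ = V₁/√(g·y₁) = 18.8/√(32.2×1.43) = 2.77.
Sequent-depth ratio: y₂/y₁ = ½[√(1 + 8Fr₁²) − 1] = ½[√62.41 − 1] = 3.45.
y₂ = 3.45 × 1.43 = 4.93 ft.

y₂ = 4.93 ft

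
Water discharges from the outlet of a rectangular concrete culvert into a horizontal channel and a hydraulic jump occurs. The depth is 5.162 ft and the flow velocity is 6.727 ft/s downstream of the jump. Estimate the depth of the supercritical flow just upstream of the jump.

y₁ = 2.020 ft

Fr₂ = V₂/√(g·y₂) = 6.727/√(32.2×5.162) = 0.5218.
The Bélanger relation is symmetric: y₁/y₂ = ½[√(1 + 8Fr₂²) − 1] = ½[√3.1780 − 1] = 0.3913.
y₁ = 0.3913 × 5.162 = 2.020 ft.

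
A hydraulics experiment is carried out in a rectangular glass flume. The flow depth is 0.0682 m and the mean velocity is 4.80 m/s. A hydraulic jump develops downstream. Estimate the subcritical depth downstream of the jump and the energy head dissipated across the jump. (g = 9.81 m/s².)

Fr₁ = V₁/√(g·y₁) = 4.80/√(9.81×0.0682) = 5.87.
By Bélanger, y₂/y₁ = ½[√(1 + 8Fr₁²) − 1] = ½[√276.5 − 1] = 7.81.
y₂ = 7.81 × 0.0682 = 0.533 m.
Head loss: ΔE = (y₂ − y₁)³/(4y₁y₂) = (0.533 − 0.0682)³/(4×0.0682×0.533) = 0.100/0.145 = 0.690 m.

y₂ = 0.533 m; ΔE = 0.690 m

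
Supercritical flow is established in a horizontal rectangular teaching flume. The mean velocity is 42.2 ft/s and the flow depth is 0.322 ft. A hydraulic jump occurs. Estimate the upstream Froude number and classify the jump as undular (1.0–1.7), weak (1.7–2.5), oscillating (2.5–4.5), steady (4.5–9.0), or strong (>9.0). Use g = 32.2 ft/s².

Fr₁ = V₁/√(g·y₁) = 42.2/√(32.2×0.322) = 13.1.
Fr₁ = 13.1 lies in the strong range.

Fr₁ = 13.1; strong jump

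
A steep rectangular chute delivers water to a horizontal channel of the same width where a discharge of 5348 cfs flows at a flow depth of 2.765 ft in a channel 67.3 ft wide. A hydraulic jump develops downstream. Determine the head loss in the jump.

q = Q/b = 5348/67.3 = 79.47 ft²/s; V₁ = q/y₁ = 28.74 ft/s. Fr₁ = V₁/√(g·y₁) = 3.046.
Conjugate-depth relation: y₂/y₁ = ½[√(1 + 8Fr₁²) − 1] = ½[√75.217 − 1] = 3.836.
y₂ = 3.836 × 2.765 = 10.61 ft.
Head loss: ΔE = (y₂ − y₁)³/(4y₁y₂) = (10.61 − 2.765)³/(4×2.765×10.61) = 482.4/117.3 = 4.112 ft.

ΔE = 4.112 ft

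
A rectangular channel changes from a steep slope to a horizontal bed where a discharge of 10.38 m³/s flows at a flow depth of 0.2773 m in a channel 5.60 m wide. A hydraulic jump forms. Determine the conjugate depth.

q = Q/b = 10.38/5.60 = 1.854 m²/s; V₁ = q/y₁ = 6.684 m/s. Fr₁ = V₁/√(g·y₁) = 4.053.
Sequent-depth ratio: y₂/y₁ = ½[√(1 + 8Fr₁²) − 1] = ½[√132.40 − 1] = 5.253.
y₂ = 5.253 × 0.2773 = 1.457 m.

y₂ = 1.457 m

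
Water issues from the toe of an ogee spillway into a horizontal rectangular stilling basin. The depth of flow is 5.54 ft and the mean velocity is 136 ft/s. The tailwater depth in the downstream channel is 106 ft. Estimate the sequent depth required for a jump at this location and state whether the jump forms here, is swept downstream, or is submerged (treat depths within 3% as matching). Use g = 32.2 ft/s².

Fr₁ = V₁/√(g·y₁) = 136/√(32.2×5.54) = 10.2.
Sequent-depth ratio: y₂/y₁ = ½[√(1 + 8Fr₁²) − 1] = ½[√830.5 − 1] = 13.9.
y₂ = 13.9 × 5.54 = 77.1 ft.
Tailwater y_tw = 106 ft: y_tw > y₂, so the jump is submerged.

y₂ = 77.1 ft; the jump is submerged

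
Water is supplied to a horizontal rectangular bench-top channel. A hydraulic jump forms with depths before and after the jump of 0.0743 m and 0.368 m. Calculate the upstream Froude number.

For a rectangular channel the momentum equation gives q² = ½·g·y₁·y₂·(y₁ + y₂) = ½×9.81×0.0743×0.368×0.442 = 0.0593.
q = √0.0593 = 0.244 m²/s.
V₁ = q/y₁ = 3.28 m/s; Fr₁ = V₁/√(g·y₁) = 3.84.

Fr₁ = 3.84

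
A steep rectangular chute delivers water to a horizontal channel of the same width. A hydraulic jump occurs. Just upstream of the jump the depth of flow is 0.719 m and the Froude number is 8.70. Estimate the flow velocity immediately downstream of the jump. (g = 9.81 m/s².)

V₂ = 1.96 m/s

Fr₁ = 8.70 (given).
Sequent-depth ratio: y₂/y₁ = ½[√(1 + 8Fr₁²) − 1] = ½[√606.5 − 1] = 11.8.
y₂ = 11.8 × 0.719 = 8.49 m.
V₁ = Fr₁·√(g·y₁) = 8.70×√(9.81×0.719) = 23.1 m/s; q = V₁·y₁ = 16.6 m²/s.
V₂ = q/y₂ = 16.6/8.49 = 1.96 m/s.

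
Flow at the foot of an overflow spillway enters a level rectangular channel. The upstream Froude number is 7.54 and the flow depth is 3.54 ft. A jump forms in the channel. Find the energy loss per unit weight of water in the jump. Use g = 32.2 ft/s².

ΔE = 67.2 ft

Fr₁ = 7.54 (given).
Bélanger equation: y₂/y₁ = ½[√(1 + 8Fr₁²) − 1] = ½[√455.8 − 1] = 10.2.
y₂ = 10.2 × 3.54 = 36.0 ft.
V₁ = Fr₁·√(g·y₁) = 7.54×√(32.2×3.54) = 80.5 ft/s; q = V₁·y₁ = 285 ft²/s. V₂ = q/y₂ = 285/36.0 = 7.91 ft/s. E₁ = y₁ + V₁²/2g = 104 ft; E₂ = y₂ + V₂²/2g = 37.0 ft. ΔE = E₁ − E₂ = 67.2 ft.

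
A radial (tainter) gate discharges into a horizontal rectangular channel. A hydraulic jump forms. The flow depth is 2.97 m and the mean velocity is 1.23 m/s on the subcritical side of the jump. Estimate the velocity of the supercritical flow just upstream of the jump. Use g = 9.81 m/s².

Fr₂ = V₂/√(g·y₂) = 1.23/√(9.81×2.97) = 0.228.
Applying the sequent-depth relation in reverse, y₁/y₂ = ½[√(1 + 8Fr₂²) − 1] = ½[√1.415 − 1] = 0.0949.
y₁ = 0.0949 × 2.97 = 0.282 m.
V₁ = q/y₁ = 3.65/0.282 = 13.0 m/s.

V₁ = 13.0 m/s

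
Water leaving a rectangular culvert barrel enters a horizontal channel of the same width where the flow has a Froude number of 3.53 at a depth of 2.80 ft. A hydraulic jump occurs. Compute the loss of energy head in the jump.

ΔE = 6.74 ft

Fr₁ = 3.53 (given).
Bélanger equation: y₂/y₁ = ½[√(1 + 8Fr₁²) − 1] = ½[√100.7 − 1] = 4.52.
y₂ = 4.52 × 2.80 = 12.6 ft.
V₁ = Fr₁·√(g·y₁) = 3.53×√(32.2×2.80) = 33.5 ft/s; q = V₁·y₁ = 93.9 ft²/s. V₂ = q/y₂ = 93.9/12.6 = 7.42 ft/s. E₁ = y₁ + V₁²/2g = 20.2 ft; E₂ = y₂ + V₂²/2g = 13.5 ft. ΔE = E₁ − E₂ = 6.74 ft.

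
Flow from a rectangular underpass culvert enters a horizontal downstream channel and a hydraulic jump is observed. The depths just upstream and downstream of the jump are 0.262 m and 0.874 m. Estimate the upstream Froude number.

For a rectangular channel the momentum equation gives q² = ½·g·y₁·y₂·(y₁ + y₂) = ½×9.81×0.262×0.874×1.14 = 1.28.
q = √1.28 = 1.13 m²/s.
V₁ = q/y₁ = 4.31 m/s; Fr₁ = V₁/√(g·y₁) = 2.69.

Fr₁ = 2.69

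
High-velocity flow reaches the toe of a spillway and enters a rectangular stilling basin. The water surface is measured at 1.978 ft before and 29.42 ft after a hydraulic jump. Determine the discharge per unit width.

For a rectangular channel the momentum equation gives q² = ½·g·y₁·y₂·(y₁ + y₂) = ½×32.2×1.978×29.42×31.40 = 29417.
q = √29417 = 171.5 ft²/s.

q = 171.5 ft²/s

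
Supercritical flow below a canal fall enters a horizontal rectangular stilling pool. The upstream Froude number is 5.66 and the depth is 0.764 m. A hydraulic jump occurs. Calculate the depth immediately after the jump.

y₂ = 5.75 m

Fr₁ = 5.66 (given).
Bélanger equation: y₂/y₁ = ½[√(1 + 8Fr₁²) − 1] = ½[√257.3 − 1] = 7.52.
y₂ = 7.52 × 0.764 = 5.75 m.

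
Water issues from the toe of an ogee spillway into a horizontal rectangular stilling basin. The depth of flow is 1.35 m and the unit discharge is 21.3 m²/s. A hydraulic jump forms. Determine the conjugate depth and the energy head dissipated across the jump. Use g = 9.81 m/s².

V₁ = q/y₁ = 21.3/1.35 = 15.8 m/s. Fr₁ = V₁/√(g·y₁) = 15.8/√(9.81×1.35) = 4.34.
Bélanger equation: y₂/y₁ = ½[√(1 + 8Fr₁²) − 1] = ½[√151.4 − 1] = 5.65.
y₂ = 5.65 × 1.35 = 7.63 m.
Head loss: ΔE = (y₂ − y₁)³/(4y₁y₂) = (7.63 − 1.35)³/(4×1.35×7.63) = 248/41.2 = 6.01 m.

y₂ = 7.63 m; ΔE = 6.01 m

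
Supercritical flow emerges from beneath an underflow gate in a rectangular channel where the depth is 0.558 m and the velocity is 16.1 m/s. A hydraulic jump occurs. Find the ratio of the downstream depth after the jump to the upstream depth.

y₂/y₁ = 9.24

Fr₁ = V₁/√(g·y₁) = 16.1/√(9.81×0.558) = 6.88.
Sequent-depth ratio: y₂/y₁ = ½[√(1 + 8Fr₁²) − 1] = ½[√379.8 − 1] = 9.24.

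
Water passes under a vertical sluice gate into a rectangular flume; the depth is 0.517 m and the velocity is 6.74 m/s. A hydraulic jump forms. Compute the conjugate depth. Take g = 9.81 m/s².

y₂ = 1.94 m

Fr₁ = V₁/√(g·y₁) = 6.74/√(9.81×0.517) = 2.99.
Bélanger equation: y₂/y₁ = ½[√(1 + 8Fr₁²) − 1] = ½[√72.66 − 1] = 3.76.
y₂ = 3.76 × 0.517 = 1.94 m.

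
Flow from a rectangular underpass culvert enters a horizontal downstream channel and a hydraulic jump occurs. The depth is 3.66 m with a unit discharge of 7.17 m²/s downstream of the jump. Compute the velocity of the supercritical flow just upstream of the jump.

V₂ = q/y₂ = 7.17/3.66 = 1.96 m/s; Fr₂ = V₂/√(g·y₂) = 0.327.
The Bélanger relation is symmetric: y₁/y₂ = ½[√(1 + 8Fr₂²) − 1] = ½[√1.855 − 1] = 0.181.
y₁ = 0.181 × 3.66 = 0.662 m.
V₁ = q/y₁ = 7.17/0.662 = 10.8 m/s.

V₁ = 10.8 m/s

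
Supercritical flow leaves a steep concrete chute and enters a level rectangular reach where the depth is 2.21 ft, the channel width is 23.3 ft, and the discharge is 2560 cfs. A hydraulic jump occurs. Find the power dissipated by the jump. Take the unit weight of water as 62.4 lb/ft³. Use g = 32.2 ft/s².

P = 6570 hp

q = Q/b = 2560/23.3 = 110 ft²/s; V₁ = q/y₁ = 49.7 ft/s. Fr₁ = V₁/√(g·y₁) = 5.89.
Bélanger equation: y₂/y₁ = ½[√(1 + 8Fr₁²) − 1] = ½[√278.9 − 1] = 7.85.
y₂ = 7.85 × 2.21 = 17.3 ft.
V₂ = q/y₂ = 110/17.3 = 6.33 ft/s. E₁ = y₁ + V₁²/2g = 40.6 ft; E₂ = y₂ + V₂²/2g = 18.0 ft. ΔE = E₁ − E₂ = 22.6 ft.
P = γ·Q·ΔE/550 = 62.4 × 2560 × 22.6 / 550 = 6570 hp.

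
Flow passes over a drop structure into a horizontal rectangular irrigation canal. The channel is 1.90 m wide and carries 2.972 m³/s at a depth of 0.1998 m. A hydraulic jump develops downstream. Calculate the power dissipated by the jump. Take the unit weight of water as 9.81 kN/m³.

P = 52.00 kW

q = Q/b = 2.972/1.90 = 1.564 m²/s; V₁ = q/y₁ = 7.829 m/s. Fr₁ = V₁/√(g·y₁) = 5.592.
Bélanger equation: y₂/y₁ = ½[√(1 + 8Fr₁²) − 1] = ½[√251.16 − 1] = 7.424.
y₂ = 7.424 × 0.1998 = 1.483 m.
V₂ = q/y₂ = 1.564/1.483 = 1.055 m/s. E₁ = y₁ + V₁²/2g = 3.324 m; E₂ = y₂ + V₂²/2g = 1.540 m. ΔE = E₁ − E₂ = 1.784 m.
P = γ·Q·ΔE = 9.81 × 2.972 × 1.784 = 52.00 kW.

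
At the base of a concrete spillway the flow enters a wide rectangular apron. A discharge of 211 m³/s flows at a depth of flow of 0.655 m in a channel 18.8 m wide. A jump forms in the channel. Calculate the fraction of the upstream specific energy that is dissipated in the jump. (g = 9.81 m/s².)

ΔE/E₁ = 0.608 (60.8%)

q = Q/b = 211/18.8 = 11.2 m²/s; V₁ = q/y₁ = 17.1 m/s. Fr₁ = V₁/√(g·y₁) = 6.76.
From the momentum equation for a rectangular channel, y₂/y₁ = ½[√(1 + 8Fr₁²) − 1] = ½[√366.5 − 1] = 9.07.
y₂ = 9.07 × 0.655 = 5.94 m.
E₁ = y₁ + V₁²/2g = 15.6 m. ΔE = (y₂ − y₁)³/(4y₁y₂) = 9.50 m. ΔE/E₁ = 9.50/15.6 = 0.608.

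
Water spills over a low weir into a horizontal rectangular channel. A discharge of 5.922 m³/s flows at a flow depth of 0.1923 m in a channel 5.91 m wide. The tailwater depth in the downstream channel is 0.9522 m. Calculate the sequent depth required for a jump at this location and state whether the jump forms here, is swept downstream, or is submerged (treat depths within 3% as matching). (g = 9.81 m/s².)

q = Q/b = 5.922/5.91 = 1.002 m²/s; V₁ = q/y₁ = 5.211 m/s. Fr₁ = V₁/√(g·y₁) = 3.794.
By Bélanger, y₂/y₁ = ½[√(1 + 8Fr₁²) − 1] = ½[√116.14 − 1] = 4.889.
y₂ = 4.889 × 0.1923 = 0.9401 m.
Tailwater y_tw = 0.9522 m: y_tw ≈ y₂, so the jump forms here.

y₂ = 0.9401 m; the jump forms here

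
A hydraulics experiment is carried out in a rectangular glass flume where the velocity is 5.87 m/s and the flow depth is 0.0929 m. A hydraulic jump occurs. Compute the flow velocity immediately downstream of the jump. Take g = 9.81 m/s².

V₂ = 0.715 m/s

Fr₁ = V₁/√(g·y₁) = 5.87/√(9.81×0.0929) = 6.15.
Sequent-depth ratio: y₂/y₁ = ½[√(1 + 8Fr₁²) − 1] = ½[√303.5 − 1] = 8.21.
y₂ = 8.21 × 0.0929 = 0.763 m.
q = V₁·y₁ = 5.87 × 0.0929 = 0.545 m²/s.
V₂ = q/y₂ = 0.545/0.763 = 0.715 m/s.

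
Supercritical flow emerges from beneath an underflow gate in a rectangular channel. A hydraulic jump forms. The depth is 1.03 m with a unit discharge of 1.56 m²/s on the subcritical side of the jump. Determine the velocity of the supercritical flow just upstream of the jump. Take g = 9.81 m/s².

V₂ = q/y₂ = 1.56/1.03 = 1.51 m/s; Fr₂ = V₂/√(g·y₂) = 0.476.
The Bélanger relation is symmetric: y₁/y₂ = ½[√(1 + 8Fr₂²) − 1] = ½[√2.816 − 1] = 0.339.
y₁ = 0.339 × 1.03 = 0.349 m.
V₁ = q/y₁ = 1.56/0.349 = 4.47 m/s.

V₁ = 4.47 m/s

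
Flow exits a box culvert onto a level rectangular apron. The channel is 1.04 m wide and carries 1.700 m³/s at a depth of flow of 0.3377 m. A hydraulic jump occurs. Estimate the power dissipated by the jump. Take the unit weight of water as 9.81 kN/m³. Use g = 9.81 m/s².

P = 5.160 kW

q = Q/b = 1.700/1.04 = 1.635 m²/s; V₁ = q/y₁ = 4.840 m/s. Fr₁ = V₁/√(g·y₁) = 2.659.
By Bélanger, y₂/y₁ = ½[√(1 + 8Fr₁²) − 1] = ½[√57.579 − 1] = 3.294.
y₂ = 3.294 × 0.3377 = 1.112 m.
Head loss: ΔE = (y₂ − y₁)³/(4y₁y₂) = (1.112 − 0.3377)³/(4×0.3377×1.112) = 0.4649/1.503 = 0.3094 m.
P = γ·Q·ΔE = 9.81 × 1.700 × 0.3094 = 5.160 kW.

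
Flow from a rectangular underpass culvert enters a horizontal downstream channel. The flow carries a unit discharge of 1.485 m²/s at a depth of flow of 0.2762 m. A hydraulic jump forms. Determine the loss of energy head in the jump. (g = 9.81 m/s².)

ΔE = 0.5187 m

V₁ = q/y₁ = 1.485/0.2762 = 5.377 m/s. Fr₁ = V₁/√(g·y₁) = 5.377/√(9.81×0.2762) = 3.266.
Bélanger equation: y₂/y₁ = ½[√(1 + 8Fr₁²) − 1] = ½[√86.350 − 1] = 4.146.
y₂ = 4.146 × 0.2762 = 1.145 m.
V₂ = q/y₂ = 1.485/1.145 = 1.297 m/s. E₁ = y₁ + V₁²/2g = 1.750 m; E₂ = y₂ + V₂²/2g = 1.231 m. ΔE = E₁ − E₂ = 0.5187 m.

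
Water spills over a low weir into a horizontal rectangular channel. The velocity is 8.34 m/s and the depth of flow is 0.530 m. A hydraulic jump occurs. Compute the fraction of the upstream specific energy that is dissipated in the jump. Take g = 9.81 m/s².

Fr₁ = V₁/√(g·y₁) = 8.34/√(9.81×0.530) = 3.66.
Bélanger equation: y₂/y₁ = ½[√(1 + 8Fr₁²) − 1] = ½[√108.0 − 1] = 4.70.
y₂ = 4.70 × 0.530 = 2.49 m.
E₁ = y₁ + V₁²/2g = 4.08 m. ΔE = (y₂ − y₁)³/(4y₁y₂) = 1.43 m. ΔE/E₁ = 1.43/4.08 = 0.350.

ΔE/E₁ = 0.350 (35.0%)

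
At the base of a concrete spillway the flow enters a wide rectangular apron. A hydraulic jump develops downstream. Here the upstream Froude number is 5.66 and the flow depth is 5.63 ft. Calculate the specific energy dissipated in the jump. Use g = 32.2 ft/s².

Fr₁ = 5.66 (given).
Conjugate-depth relation: y₂/y₁ = ½[√(1 + 8Fr₁²) − 1] = ½[√257.3 − 1] = 7.52.
y₂ = 7.52 × 5.63 = 42.3 ft.
V₁ = Fr₁·√(g·y₁) = 5.66×√(32.2×5.63) = 76.2 ft/s; q = V₁·y₁ = 429 ft²/s. V₂ = q/y₂ = 429/42.3 = 10.1 ft/s. E₁ = y₁ + V₁²/2g = 95.8 ft; E₂ = y₂ + V₂²/2g = 43.9 ft. ΔE = E₁ − E₂ = 51.9 ft.

ΔE = 51.9 ft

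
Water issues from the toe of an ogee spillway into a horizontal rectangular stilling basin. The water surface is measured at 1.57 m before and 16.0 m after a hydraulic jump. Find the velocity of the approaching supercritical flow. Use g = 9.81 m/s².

For a rectangular channel the momentum equation gives q² = ½·g·y₁·y₂·(y₁ + y₂) = ½×9.81×1.57×16.0×17.6 = 2165.
q = √2165 = 46.5 m²/s.
V₁ = q/y₁ = 46.5/1.57 = 29.6 m/s.

V₁ = 29.6 m/s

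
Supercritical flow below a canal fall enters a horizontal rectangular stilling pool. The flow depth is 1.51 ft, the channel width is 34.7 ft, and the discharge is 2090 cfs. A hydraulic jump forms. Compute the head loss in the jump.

q = Q/b = 2090/34.7 = 60.2 ft²/s; V₁ = q/y₁ = 39.9 ft/s. Fr₁ = V₁/√(g·y₁) = 5.72.
By Bélanger, y₂/y₁ = ½[√(1 + 8Fr₁²) − 1] = ½[√262.8 − 1] = 7.61.
y₂ = 7.61 × 1.51 = 11.5 ft.
V₂ = q/y₂ = 60.2/11.5 = 5.24 ft/s. E₁ = y₁ + V₁²/2g = 26.2 ft; E₂ = y₂ + V₂²/2g = 11.9 ft. ΔE = E₁ − E₂ = 14.3 ft.

ΔE = 14.3 ft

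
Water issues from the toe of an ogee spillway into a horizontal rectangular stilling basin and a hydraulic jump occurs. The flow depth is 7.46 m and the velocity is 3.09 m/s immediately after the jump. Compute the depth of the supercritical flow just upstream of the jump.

Fr₂ = V₂/√(g·y₂) = 3.09/√(9.81×7.46) = 0.361.
From the momentum equation (using Fr₂), y₁/y₂ = ½[√(1 + 8Fr₂²) − 1] = ½[√2.044 − 1] = 0.215.
y₁ = 0.215 × 7.46 = 1.60 m.

y₁ = 1.60 m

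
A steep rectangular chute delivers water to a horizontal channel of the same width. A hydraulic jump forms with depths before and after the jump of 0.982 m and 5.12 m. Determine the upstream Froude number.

Fr₁ = 4.02

For a rectangular channel the momentum equation gives q² = ½·g·y₁·y₂·(y₁ + y₂) = ½×9.81×0.982×5.12×6.10 = 150.
q = √150 = 12.3 m²/s.
V₁ = q/y₁ = 12.5 m/s; Fr₁ = V₁/√(g·y₁) = 4.02.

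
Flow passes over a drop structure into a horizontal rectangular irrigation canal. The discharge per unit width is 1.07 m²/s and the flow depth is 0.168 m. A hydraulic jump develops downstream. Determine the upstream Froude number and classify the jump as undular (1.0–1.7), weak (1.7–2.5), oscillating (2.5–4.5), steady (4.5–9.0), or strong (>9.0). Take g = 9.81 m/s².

V₁ = q/y₁ = 1.07/0.168 = 6.37 m/s. Fr₁ = V₁/√(g·y₁) = 6.37/√(9.81×0.168) = 4.96.
Fr₁ = 4.96 lies in the steady range.

Fr₁ = 4.96; steady jump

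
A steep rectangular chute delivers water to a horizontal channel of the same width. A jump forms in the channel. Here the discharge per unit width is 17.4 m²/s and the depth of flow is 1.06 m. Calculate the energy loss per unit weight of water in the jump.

V₁ = q/y₁ = 17.4/1.06 = 16.4 m/s. Fr₁ = V₁/√(g·y₁) = 16.4/√(9.81×1.06) = 5.09.
Bélanger equation: y₂/y₁ = ½[√(1 + 8Fr₁²) − 1] = ½[√208.3 − 1] = 6.72.
y₂ = 6.72 × 1.06 = 7.12 m.
V₂ = q/y₂ = 17.4/7.12 = 2.44 m/s. E₁ = y₁ + V₁²/2g = 14.8 m; E₂ = y₂ + V₂²/2g = 7.42 m. ΔE = E₁ − E₂ = 7.37 m.

ΔE = 7.37 m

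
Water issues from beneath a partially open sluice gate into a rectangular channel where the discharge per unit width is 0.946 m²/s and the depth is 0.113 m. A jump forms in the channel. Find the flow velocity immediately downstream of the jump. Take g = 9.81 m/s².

V₂ = 0.778 m/s

V₁ = q/y₁ = 0.946/0.113 = 8.37 m/s. Fr₁ = V₁/√(g·y₁) = 8.37/√(9.81×0.113) = 7.95.
Conjugate-depth relation: y₂/y₁ = ½[√(1 + 8Fr₁²) − 1] = ½[√506.8 − 1] = 10.8.
y₂ = 10.8 × 0.113 = 1.22 m.
V₂ = q/y₂ = 0.946/1.22 = 0.778 m/s.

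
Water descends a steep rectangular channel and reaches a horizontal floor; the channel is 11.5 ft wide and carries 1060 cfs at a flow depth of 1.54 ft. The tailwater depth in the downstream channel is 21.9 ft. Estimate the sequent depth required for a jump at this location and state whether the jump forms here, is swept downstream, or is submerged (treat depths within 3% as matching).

y₂ = 17.8 ft; the jump is submerged

q = Q/b = 1060/11.5 = 92.2 ft²/s; V₁ = q/y₁ = 59.9 ft/s. Fr₁ = V₁/√(g·y₁) = 8.50.
Conjugate-depth relation: y₂/y₁ = ½[√(1 + 8Fr₁²) − 1] = ½[√578.9 − 1] = 11.5.
y₂ = 11.5 × 1.54 = 17.8 ft.
Tailwater y_tw = 21.9 ft: y_tw > y₂, so the jump is submerged.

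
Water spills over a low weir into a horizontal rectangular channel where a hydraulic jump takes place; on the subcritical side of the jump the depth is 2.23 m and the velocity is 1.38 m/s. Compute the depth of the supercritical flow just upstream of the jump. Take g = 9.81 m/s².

y₁ = 0.337 m

Fr₂ = V₂/√(g·y₂) = 1.38/√(9.81×2.23) = 0.295.
Applying the sequent-depth relation in reverse, y₁/y₂ = ½[√(1 + 8Fr₂²) − 1] = ½[√1.696 − 1] = 0.151.
y₁ = 0.151 × 2.23 = 0.337 m.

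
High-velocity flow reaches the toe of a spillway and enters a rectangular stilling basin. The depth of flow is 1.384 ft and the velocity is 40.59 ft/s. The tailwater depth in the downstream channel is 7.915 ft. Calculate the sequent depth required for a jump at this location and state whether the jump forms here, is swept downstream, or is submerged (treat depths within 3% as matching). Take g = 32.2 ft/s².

y₂ = 11.23 ft; the jump is swept downstream

Fr₁ = V₁/√(g·y₁) = 40.59/√(32.2×1.384) = 6.080.
Conjugate-depth relation: y₂/y₁ = ½[√(1 + 8Fr₁²) − 1] = ½[√296.76 − 1] = 8.113.
y₂ = 8.113 × 1.384 = 11.23 ft.
Tailwater y_tw = 7.915 ft: y_tw < y₂, so the jump is swept downstream.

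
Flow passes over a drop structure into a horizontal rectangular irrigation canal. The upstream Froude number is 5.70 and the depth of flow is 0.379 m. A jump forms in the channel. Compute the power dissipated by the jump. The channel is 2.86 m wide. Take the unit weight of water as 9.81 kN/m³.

P = 416 kW

Fr₁ = 5.70 (given).
From the momentum equation for a rectangular channel, y₂/y₁ = ½[√(1 + 8Fr₁²) − 1] = ½[√260.9 − 1] = 7.58.
y₂ = 7.58 × 0.379 = 2.87 m.
V₁ = Fr₁·√(g·y₁) = 5.70×√(9.81×0.379) = 11.0 m/s; q = V₁·y₁ = 4.17 m²/s. V₂ = q/y₂ = 4.17/2.87 = 1.45 m/s. E₁ = y₁ + V₁²/2g = 6.54 m; E₂ = y₂ + V₂²/2g = 2.98 m. ΔE = E₁ − E₂ = 3.56 m.
Q = q·b = 4.17 × 2.86 = 11.9 m³/s. P = γ·Q·ΔE = 9.81 × 11.9 × 3.56 = 416 kW.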